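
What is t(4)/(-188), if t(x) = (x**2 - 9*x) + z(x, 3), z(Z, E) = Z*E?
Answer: 2/47 ≈ 0.042553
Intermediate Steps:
z(Z, E) = E*Z
t(x) = x**2 - 6*x (t(x) = (x**2 - 9*x) + 3*x = x**2 - 6*x)
t(4)/(-188) = (4*(-6 + 4))/(-188) = (4*(-2))*(-1/188) = -8*(-1/188) = 2/47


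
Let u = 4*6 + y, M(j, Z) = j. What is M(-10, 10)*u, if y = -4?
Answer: -200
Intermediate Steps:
u = 20 (u = 4*6 - 4 = 24 - 4 = 20)
M(-10, 10)*u = -10*20 = -200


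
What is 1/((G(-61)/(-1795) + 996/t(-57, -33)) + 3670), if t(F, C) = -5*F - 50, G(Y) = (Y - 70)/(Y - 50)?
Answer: 9364515/34407453497 ≈ 0.00027217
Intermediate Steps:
G(Y) = (-70 + Y)/(-50 + Y)
t(F, C) = -50 - 5*F
1/((G(-61)/(-1795) + 996/t(-57, -33)) + 3670) = 1/((((-70 - 61)/(-50 - 61))/(-1795) + 996/(-50 - 5*(-57))) + 3670) = 1/(((-131/(-111))*(-1/1795) + 996/(-50 + 285)) + 3670) = 1/((-1/111*(-131)*(-1/1795) + 996/235) + 3670) = 1/(((131/111)*(-1/1795) + 996*(1/235)) + 3670) = 1/((-131/199245 + 996/235) + 3670) = 1/(39683447/9364515 + 3670) = 1/(34407453497/9364515) = 9364515/34407453497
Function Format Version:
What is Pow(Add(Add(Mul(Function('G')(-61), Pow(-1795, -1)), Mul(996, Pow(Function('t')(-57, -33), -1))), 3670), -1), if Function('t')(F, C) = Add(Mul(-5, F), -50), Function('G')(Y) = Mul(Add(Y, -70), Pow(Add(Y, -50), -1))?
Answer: Rational(9364515, 34407453497) ≈ 0.00027217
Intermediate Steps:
Function('G')(Y) = Mul(Pow(Add(-50, Y), -1), Add(-70, Y)) (Function('G')(Y) = Mul(Add(-70, Y), Pow(Add(-50, Y), -1)) = Mul(Pow(Add(-50, Y), -1), Add(-70, Y)))
Function('t')(F, C) = Add(-50, Mul(-5, F))
Pow(Add(Add(Mul(Function('G')(-61), Pow(-1795, -1)), Mul(996, Pow(Function('t')(-57, -33), -1))), 3670), -1) = Pow(Add(Add(Mul(Mul(Pow(Add(-50, -61), -1), Add(-70, -61)), Pow(-1795, -1)), Mul(996, Pow(Add(-50, Mul(-5, -57)), -1))), 3670), -1) = Pow(Add(Add(Mul(Mul(Pow(-111, -1), -131), Rational(-1, 1795)), Mul(996, Pow(Add(-50, 285), -1))), 3670), -1) = Pow(Add(Add(Mul(Mul(Rational(-1, 111), -131), Rational(-1, 1795)), Mul(996, Pow(235, -1))), 3670), -1) = Pow(Add(Add(Mul(Rational(131, 111), Rational(-1, 1795)), Mul(996, Rational(1, 235))), 3670), -1) = Pow(Add(Add(Rational(-131, 199245), Rational(996, 235)), 3670), -1) = Pow(Add(Rational(39683447, 9364515), 3670), -1) = Pow(Rational(34407453497, 9364515), -1) = Rational(9364515, 34407453497)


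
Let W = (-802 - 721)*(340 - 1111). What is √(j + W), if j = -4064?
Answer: 7*√23881 ≈ 1081.7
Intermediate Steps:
W = 1174233 (W = -1523*(-771) = 1174233)
√(j + W) = √(-4064 + 1174233) = √1170169 = 7*√23881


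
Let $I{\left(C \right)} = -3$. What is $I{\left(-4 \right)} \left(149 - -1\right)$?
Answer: $-450$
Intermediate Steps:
$I{\left(-4 \right)} \left(149 - -1\right) = - 3 \left(149 - -1\right) = - 3 \left(149 + 1\right) = \left(-3\right) 150 = -450$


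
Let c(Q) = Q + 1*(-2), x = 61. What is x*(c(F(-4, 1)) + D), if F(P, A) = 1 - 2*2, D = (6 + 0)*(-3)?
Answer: -1403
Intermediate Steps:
D = -18 (D = 6*(-3) = -18)
F(P, A) = -3 (F(P, A) = 1 - 4 = -3)
c(Q) = -2 + Q (c(Q) = Q - 2 = -2 + Q)
x*(c(F(-4, 1)) + D) = 61*((-2 - 3) - 18) = 61*(-5 - 18) = 61*(-23) = -1403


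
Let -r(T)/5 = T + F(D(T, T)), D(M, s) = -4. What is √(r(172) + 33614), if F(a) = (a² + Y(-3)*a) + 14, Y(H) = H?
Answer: 12*√226 ≈ 180.40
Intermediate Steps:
F(a) = 14 + a² - 3*a (F(a) = (a² - 3*a) + 14 = 14 + a² - 3*a)
r(T) = -210 - 5*T (r(T) = -5*(T + (14 + (-4)² - 3*(-4))) = -5*(T + (14 + 16 + 12)) = -5*(T + 42) = -5*(42 + T) = -210 - 5*T)
√(r(172) + 33614) = √((-210 - 5*172) + 33614) = √((-210 - 860) + 33614) = √(-1070 + 33614) = √32544 = 12*√226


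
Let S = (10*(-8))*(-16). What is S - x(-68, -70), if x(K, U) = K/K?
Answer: 1279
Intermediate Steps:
x(K, U) = 1
S = 1280 (S = -80*(-16) = 1280)
S - x(-68, -70) = 1280 - 1*1 = 1280 - 1 = 1279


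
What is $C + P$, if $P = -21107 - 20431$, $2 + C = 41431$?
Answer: $-109$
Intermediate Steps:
$C = 41429$ ($C = -2 + 41431 = 41429$)
$P = -41538$
$C + P = 41429 - 41538 = -109$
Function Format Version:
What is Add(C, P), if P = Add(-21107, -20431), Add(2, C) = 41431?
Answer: -109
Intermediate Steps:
C = 41429 (C = Add(-2, 41431) = 41429)
P = -41538
Add(C, P) = Add(41429, -41538) = -109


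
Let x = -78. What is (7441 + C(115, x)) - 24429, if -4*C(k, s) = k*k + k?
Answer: -20323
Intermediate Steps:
C(k, s) = -k/4 - k**2/4 (C(k, s) = -(k*k + k)/4 = -(k**2 + k)/4 = -(k + k**2)/4 = -k/4 - k**2/4)
(7441 + C(115, x)) - 24429 = (7441 - 1/4*115*(1 + 115)) - 24429 = (7441 - 1/4*115*116) - 24429 = (7441 - 3335) - 24429 = 4106 - 24429 = -20323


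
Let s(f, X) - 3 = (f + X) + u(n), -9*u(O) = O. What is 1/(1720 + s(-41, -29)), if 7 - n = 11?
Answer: 9/14881 ≈ 0.00060480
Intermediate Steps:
n = -4 (n = 7 - 1*11 = 7 - 11 = -4)
u(O) = -O/9
s(f, X) = 31/9 + X + f (s(f, X) = 3 + ((f + X) - ⅑*(-4)) = 3 + ((X + f) + 4/9) = 3 + (4/9 + X + f) = 31/9 + X + f)
1/(1720 + s(-41, -29)) = 1/(1720 + (31/9 - 29 - 41)) = 1/(1720 - 599/9) = 1/(14881/9) = 9/14881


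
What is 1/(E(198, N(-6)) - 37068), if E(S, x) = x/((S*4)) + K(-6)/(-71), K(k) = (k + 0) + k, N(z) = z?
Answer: -9372/347399783 ≈ -2.6978e-5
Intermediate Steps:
K(k) = 2*k (K(k) = k + k = 2*k)
E(S, x) = 12/71 + x/(4*S) (E(S, x) = x/((S*4)) + (2*(-6))/(-71) = x/((4*S)) - 12*(-1/71) = x*(1/(4*S)) + 12/71 = x/(4*S) + 12/71 = 12/71 + x/(4*S))
1/(E(198, N(-6)) - 37068) = 1/((12/71 + (¼)*(-6)/198) - 37068) = 1/((12/71 + (¼)*(-6)*(1/198)) - 37068) = 1/((12/71 - 1/132) - 37068) = 1/(1513/9372 - 37068) = 1/(-347399783/9372) = -9372/347399783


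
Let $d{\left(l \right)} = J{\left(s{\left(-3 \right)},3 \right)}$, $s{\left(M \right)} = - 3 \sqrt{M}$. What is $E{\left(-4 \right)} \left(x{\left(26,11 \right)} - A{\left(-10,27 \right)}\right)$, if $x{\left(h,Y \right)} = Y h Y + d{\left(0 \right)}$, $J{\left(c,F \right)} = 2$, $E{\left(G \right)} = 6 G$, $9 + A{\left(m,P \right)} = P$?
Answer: $-75120$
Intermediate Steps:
$A{\left(m,P \right)} = -9 + P$
$d{\left(l \right)} = 2$
$x{\left(h,Y \right)} = 2 + h Y^{2}$ ($x{\left(h,Y \right)} = Y h Y + 2 = h Y^{2} + 2 = 2 + h Y^{2}$)
$E{\left(-4 \right)} \left(x{\left(26,11 \right)} - A{\left(-10,27 \right)}\right) = 6 \left(-4\right) \left(\left(2 + 26 \cdot 11^{2}\right) - \left(-9 + 27\right)\right) = - 24 \left(\left(2 + 26 \cdot 121\right) - 18\right) = - 24 \left(\left(2 + 3146\right) - 18\right) = - 24 \left(3148 - 18\right) = \left(-24\right) 3130 = -75120$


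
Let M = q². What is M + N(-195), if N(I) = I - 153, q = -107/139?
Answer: -6712259/19321 ≈ -347.41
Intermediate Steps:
q = -107/139 (q = -107*1/139 = -107/139 ≈ -0.76978)
N(I) = -153 + I
M = 11449/19321 (M = (-107/139)² = 11449/19321 ≈ 0.59257)
M + N(-195) = 11449/19321 + (-153 - 195) = 11449/19321 - 348 = -6712259/19321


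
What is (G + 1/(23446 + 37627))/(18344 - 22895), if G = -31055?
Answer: 632207338/92647741 ≈ 6.8238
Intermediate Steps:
(G + 1/(23446 + 37627))/(18344 - 22895) = (-31055 + 1/(23446 + 37627))/(18344 - 22895) = (-31055 + 1/61073)/(-4551) = (-31055 + 1/61073)*(-1/4551) = -1896622014/61073*(-1/4551) = 632207338/92647741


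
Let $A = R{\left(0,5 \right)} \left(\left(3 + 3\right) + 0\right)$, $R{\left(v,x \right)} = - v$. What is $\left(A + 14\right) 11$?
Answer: $154$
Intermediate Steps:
$A = 0$ ($A = \left(-1\right) 0 \left(\left(3 + 3\right) + 0\right) = 0 \left(6 + 0\right) = 0 \cdot 6 = 0$)
$\left(A + 14\right) 11 = \left(0 + 14\right) 11 = 14 \cdot 11 = 154$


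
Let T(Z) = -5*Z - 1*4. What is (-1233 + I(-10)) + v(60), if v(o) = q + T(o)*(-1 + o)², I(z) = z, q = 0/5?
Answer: -1059467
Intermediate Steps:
q = 0 (q = 0*(⅕) = 0)
T(Z) = -4 - 5*Z (T(Z) = -5*Z - 4 = -4 - 5*Z)
v(o) = (-1 + o)²*(-4 - 5*o) (v(o) = 0 + (-4 - 5*o)*(-1 + o)² = 0 + (-1 + o)²*(-4 - 5*o) = (-1 + o)²*(-4 - 5*o))
(-1233 + I(-10)) + v(60) = (-1233 - 10) + (-1 + 60)²*(-4 - 5*60) = -1243 + 59²*(-4 - 300) = -1243 + 3481*(-304) = -1243 - 1058224 = -1059467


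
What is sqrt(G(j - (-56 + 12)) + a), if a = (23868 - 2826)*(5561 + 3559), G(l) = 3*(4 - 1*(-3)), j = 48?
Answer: 7*sqrt(3916389) ≈ 13853.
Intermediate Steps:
G(l) = 21 (G(l) = 3*(4 + 3) = 3*7 = 21)
a = 191903040 (a = 21042*9120 = 191903040)
sqrt(G(j - (-56 + 12)) + a) = sqrt(21 + 191903040) = sqrt(191903061) = 7*sqrt(3916389)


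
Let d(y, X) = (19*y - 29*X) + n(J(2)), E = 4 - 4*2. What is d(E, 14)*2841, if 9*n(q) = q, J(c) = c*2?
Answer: -4104298/3 ≈ -1.3681e+6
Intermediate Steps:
J(c) = 2*c
E = -4 (E = 4 - 8 = -4)
n(q) = q/9
d(y, X) = 4/9 - 29*X + 19*y (d(y, X) = (19*y - 29*X) + (2*2)/9 = (-29*X + 19*y) + (⅑)*4 = (-29*X + 19*y) + 4/9 = 4/9 - 29*X + 19*y)
d(E, 14)*2841 = (4/9 - 29*14 + 19*(-4))*2841 = (4/9 - 406 - 76)*2841 = -4334/9*2841 = -4104298/3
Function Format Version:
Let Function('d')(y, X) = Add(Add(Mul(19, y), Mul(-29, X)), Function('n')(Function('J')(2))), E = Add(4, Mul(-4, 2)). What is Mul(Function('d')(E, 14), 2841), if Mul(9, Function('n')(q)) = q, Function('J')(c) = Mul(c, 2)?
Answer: Rational(-4104298, 3) ≈ -1.3681e+6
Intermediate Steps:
Function('J')(c) = Mul(2, c)
E = -4 (E = Add(4, -8) = -4)
Function('n')(q) = Mul(Rational(1, 9), q)
Function('d')(y, X) = Add(Rational(4, 9), Mul(-29, X), Mul(19, y)) (Function('d')(y, X) = Add(Add(Mul(19, y), Mul(-29, X)), Mul(Rational(1, 9), Mul(2, 2))) = Add(Add(Mul(-29, X), Mul(19, y)), Mul(Rational(1, 9), 4)) = Add(Add(Mul(-29, X), Mul(19, y)), Rational(4, 9)) = Add(Rational(4, 9), Mul(-29, X), Mul(19, y)))
Mul(Function('d')(E, 14), 2841) = Mul(Add(Rational(4, 9), Mul(-29, 14), Mul(19, -4)), 2841) = Mul(Add(Rational(4, 9), -406, -76), 2841) = Mul(Rational(-4334, 9), 2841) = Rational(-4104298, 3)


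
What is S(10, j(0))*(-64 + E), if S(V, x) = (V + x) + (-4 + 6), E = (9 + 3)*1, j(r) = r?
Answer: -624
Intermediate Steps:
E = 12 (E = 12*1 = 12)
S(V, x) = 2 + V + x (S(V, x) = (V + x) + 2 = 2 + V + x)
S(10, j(0))*(-64 + E) = (2 + 10 + 0)*(-64 + 12) = 12*(-52) = -624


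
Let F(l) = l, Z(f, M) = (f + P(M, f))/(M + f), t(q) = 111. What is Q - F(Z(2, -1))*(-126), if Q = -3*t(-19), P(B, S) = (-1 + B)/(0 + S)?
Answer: -207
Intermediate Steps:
P(B, S) = (-1 + B)/S
Z(f, M) = (f + (-1 + M)/f)/(M + f)
Q = -333 (Q = -3*111 = -333)
Q - F(Z(2, -1))*(-126) = -333 - (-1 - 1 + 2**2)/(2*(-1 + 2))*(-126) = -333 - (1/2)*(-1 - 1 + 4)/1*(-126) = -333 - (1/2)*1*2*(-126) = -333 - (-126) = -333 - 1*(-126) = -333 + 126 = -207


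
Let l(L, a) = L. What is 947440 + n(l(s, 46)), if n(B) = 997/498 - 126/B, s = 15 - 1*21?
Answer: 471836575/498 ≈ 9.4746e+5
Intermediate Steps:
s = -6 (s = 15 - 21 = -6)
n(B) = 997/498 - 126/B (n(B) = 997*(1/498) - 126/B = 997/498 - 126/B)
947440 + n(l(s, 46)) = 947440 + (997/498 - 126/(-6)) = 947440 + (997/498 - 126*(-1/6)) = 947440 + (997/498 + 21) = 947440 + 11455/498 = 471836575/498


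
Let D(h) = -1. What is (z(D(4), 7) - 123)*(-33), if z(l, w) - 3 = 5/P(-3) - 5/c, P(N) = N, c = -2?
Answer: 7865/2 ≈ 3932.5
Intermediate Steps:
z(l, w) = 23/6 (z(l, w) = 3 + (5/(-3) - 5/(-2)) = 3 + (5*(-1/3) - 5*(-1/2)) = 3 + (-5/3 + 5/2) = 3 + 5/6 = 23/6)
(z(D(4), 7) - 123)*(-33) = (23/6 - 123)*(-33) = -715/6*(-33) = 7865/2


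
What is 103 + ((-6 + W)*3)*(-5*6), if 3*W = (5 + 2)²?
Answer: -827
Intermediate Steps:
W = 49/3 (W = (5 + 2)²/3 = (⅓)*7² = (⅓)*49 = 49/3 ≈ 16.333)
103 + ((-6 + W)*3)*(-5*6) = 103 + ((-6 + 49/3)*3)*(-5*6) = 103 + ((31/3)*3)*(-30) = 103 + 31*(-30) = 103 - 930 = -827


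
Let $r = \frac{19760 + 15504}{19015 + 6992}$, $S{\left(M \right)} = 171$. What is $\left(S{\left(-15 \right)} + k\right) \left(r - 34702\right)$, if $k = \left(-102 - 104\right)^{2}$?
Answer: $- \frac{38451098307550}{26007} \approx -1.4785 \cdot 10^{9}$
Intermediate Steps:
$k = 42436$ ($k = \left(-206\right)^{2} = 42436$)
$r = \frac{35264}{26007} \approx 1.3559$
$\left(S{\left(-15 \right)} + k\right) \left(r - 34702\right) = \left(171 + 42436\right) \left(\frac{35264}{26007} - 34702\right) = 42607 \left(- \frac{902459650}{26007}\right) = - \frac{38451098307550}{26007}$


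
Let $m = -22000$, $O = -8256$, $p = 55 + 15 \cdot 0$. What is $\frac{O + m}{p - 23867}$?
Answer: $\frac{7564}{5953} \approx 1.2706$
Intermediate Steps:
$p = 55$ ($p = 55 + 0 = 55$)
$\frac{O + m}{p - 23867} = \frac{-8256 - 22000}{55 - 23867} = - \frac{30256}{-23812} = \left(-30256\right) \left(- \frac{1}{23812}\right) = \frac{7564}{5953}$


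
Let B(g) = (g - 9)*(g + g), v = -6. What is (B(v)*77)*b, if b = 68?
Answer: 942480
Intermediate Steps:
B(g) = 2*g*(-9 + g) (B(g) = (-9 + g)*(2*g) = 2*g*(-9 + g))
(B(v)*77)*b = ((2*(-6)*(-9 - 6))*77)*68 = ((2*(-6)*(-15))*77)*68 = (180*77)*68 = 13860*68 = 942480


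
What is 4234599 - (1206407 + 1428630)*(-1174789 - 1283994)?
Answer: 6478988414570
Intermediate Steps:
4234599 - (1206407 + 1428630)*(-1174789 - 1283994) = 4234599 - 2635037*(-2458783) = 4234599 - 1*(-6478984179971) = 4234599 + 6478984179971 = 6478988414570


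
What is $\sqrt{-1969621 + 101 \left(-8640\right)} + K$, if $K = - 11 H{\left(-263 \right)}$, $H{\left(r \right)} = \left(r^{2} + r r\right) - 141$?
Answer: $-1520167 + i \sqrt{2842261} \approx -1.5202 \cdot 10^{6} + 1685.9 i$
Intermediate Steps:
$H{\left(r \right)} = -141 + 2 r^{2}$ ($H{\left(r \right)} = \left(r^{2} + r^{2}\right) - 141 = 2 r^{2} - 141 = -141 + 2 r^{2}$)
$K = -1520167$ ($K = - 11 \left(-141 + 2 \left(-263\right)^{2}\right) = - 11 \left(-141 + 2 \cdot 69169\right) = - 11 \left(-141 + 138338\right) = \left(-11\right) 138197 = -1520167$)
$\sqrt{-1969621 + 101 \left(-8640\right)} + K = \sqrt{-1969621 + 101 \left(-8640\right)} - 1520167 = \sqrt{-1969621 - 872640} - 1520167 = \sqrt{-2842261} - 1520167 = i \sqrt{2842261} - 1520167 = -1520167 + i \sqrt{2842261}$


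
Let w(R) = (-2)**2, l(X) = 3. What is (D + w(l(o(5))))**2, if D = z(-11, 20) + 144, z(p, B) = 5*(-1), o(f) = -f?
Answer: 20449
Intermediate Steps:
z(p, B) = -5
w(R) = 4
D = 139 (D = -5 + 144 = 139)
(D + w(l(o(5))))**2 = (139 + 4)**2 = 143**2 = 20449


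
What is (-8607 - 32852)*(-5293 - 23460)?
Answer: 1192070627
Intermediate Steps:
(-8607 - 32852)*(-5293 - 23460) = -41459*(-28753) = 1192070627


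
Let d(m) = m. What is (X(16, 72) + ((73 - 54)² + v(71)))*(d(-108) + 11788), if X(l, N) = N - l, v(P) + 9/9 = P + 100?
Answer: 6856160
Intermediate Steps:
v(P) = 99 + P (v(P) = -1 + (P + 100) = -1 + (100 + P) = 99 + P)
(X(16, 72) + ((73 - 54)² + v(71)))*(d(-108) + 11788) = ((72 - 1*16) + ((73 - 54)² + (99 + 71)))*(-108 + 11788) = ((72 - 16) + (19² + 170))*11680 = (56 + (361 + 170))*11680 = (56 + 531)*11680 = 587*11680 = 6856160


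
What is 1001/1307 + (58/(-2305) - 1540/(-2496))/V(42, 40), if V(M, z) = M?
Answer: 61582410971/78955138080 ≈ 0.77997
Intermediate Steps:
1001/1307 + (58/(-2305) - 1540/(-2496))/V(42, 40) = 1001/1307 + (58/(-2305) - 1540/(-2496))/42 = 1001*(1/1307) + (58*(-1/2305) - 1540*(-1/2496))*(1/42) = 1001/1307 + (-58/2305 + 385/624)*(1/42) = 1001/1307 + (851233/1438320)*(1/42) = 1001/1307 + 851233/60409440 = 61582410971/78955138080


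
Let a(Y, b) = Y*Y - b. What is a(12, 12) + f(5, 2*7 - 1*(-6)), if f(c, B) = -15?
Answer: 117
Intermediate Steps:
a(Y, b) = Y**2 - b
a(12, 12) + f(5, 2*7 - 1*(-6)) = (12**2 - 1*12) - 15 = (144 - 12) - 15 = 132 - 15 = 117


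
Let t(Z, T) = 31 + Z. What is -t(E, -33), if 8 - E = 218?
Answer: 179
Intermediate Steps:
E = -210 (E = 8 - 1*218 = 8 - 218 = -210)
-t(E, -33) = -(31 - 210) = -1*(-179) = 179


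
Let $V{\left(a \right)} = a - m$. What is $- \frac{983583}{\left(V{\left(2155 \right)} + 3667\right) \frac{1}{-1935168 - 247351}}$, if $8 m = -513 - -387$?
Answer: $\frac{8586754342308}{23351} \approx 3.6773 \cdot 10^{8}$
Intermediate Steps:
$m = - \frac{63}{4}$ ($m = \frac{-513 - -387}{8} = \frac{-513 + 387}{8} = \frac{1}{8} \left(-126\right) = - \frac{63}{4} \approx -15.75$)
$V{\left(a \right)} = \frac{63}{4} + a$ ($V{\left(a \right)} = a - - \frac{63}{4} = a + \frac{63}{4} = \frac{63}{4} + a$)
$- \frac{983583}{\left(V{\left(2155 \right)} + 3667\right) \frac{1}{-1935168 - 247351}} = - \frac{983583}{\left(\left(\frac{63}{4} + 2155\right) + 3667\right) \frac{1}{-1935168 - 247351}} = - \frac{983583}{\left(\frac{8683}{4} + 3667\right) \frac{1}{-2182519}} = - \frac{983583}{\frac{23351}{4} \left(- \frac{1}{2182519}\right)} = - \frac{983583}{- \frac{23351}{8730076}} = \left(-983583\right) \left(- \frac{8730076}{23351}\right) = \frac{8586754342308}{23351}$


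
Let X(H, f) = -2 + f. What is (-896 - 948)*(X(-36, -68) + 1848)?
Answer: -3278632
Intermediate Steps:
(-896 - 948)*(X(-36, -68) + 1848) = (-896 - 948)*((-2 - 68) + 1848) = -1844*(-70 + 1848) = -1844*1778 = -3278632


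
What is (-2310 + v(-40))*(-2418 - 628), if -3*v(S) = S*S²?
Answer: -173835220/3 ≈ -5.7945e+7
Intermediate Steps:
v(S) = -S³/3 (v(S) = -S*S²/3 = -S³/3)
(-2310 + v(-40))*(-2418 - 628) = (-2310 - ⅓*(-40)³)*(-2418 - 628) = (-2310 - ⅓*(-64000))*(-3046) = (-2310 + 64000/3)*(-3046) = (57070/3)*(-3046) = -173835220/3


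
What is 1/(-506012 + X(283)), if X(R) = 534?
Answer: -1/505478 ≈ -1.9783e-6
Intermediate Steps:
1/(-506012 + X(283)) = 1/(-506012 + 534) = 1/(-505478) = -1/505478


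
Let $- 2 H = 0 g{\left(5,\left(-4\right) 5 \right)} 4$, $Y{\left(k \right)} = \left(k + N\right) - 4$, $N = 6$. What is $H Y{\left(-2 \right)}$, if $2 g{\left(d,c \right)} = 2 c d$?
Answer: $0$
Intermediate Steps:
$Y{\left(k \right)} = 2 + k$ ($Y{\left(k \right)} = \left(k + 6\right) - 4 = \left(6 + k\right) - 4 = 2 + k$)
$g{\left(d,c \right)} = c d$ ($g{\left(d,c \right)} = \frac{2 c d}{2} = c d$)
$H = 0$ ($H = - \frac{0 \left(-4\right) 5 \cdot 5 \cdot 4}{2} = - \frac{0 \left(\left(-20\right) 5\right) 4}{2} = - \frac{0 \left(-100\right) 4}{2} = - \frac{0 \cdot 4}{2} = \left(- \frac{1}{2}\right) 0 = 0$)
$H Y{\left(-2 \right)} = 0 \left(2 - 2\right) = 0 \cdot 0 = 0$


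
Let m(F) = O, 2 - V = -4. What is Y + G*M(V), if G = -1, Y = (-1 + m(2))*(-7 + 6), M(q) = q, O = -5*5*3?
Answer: 70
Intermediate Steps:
V = 6 (V = 2 - 1*(-4) = 2 + 4 = 6)
O = -75 (O = -25*3 = -75)
m(F) = -75
Y = 76 (Y = (-1 - 75)*(-7 + 6) = -76*(-1) = 76)
Y + G*M(V) = 76 - 1*6 = 76 - 6 = 70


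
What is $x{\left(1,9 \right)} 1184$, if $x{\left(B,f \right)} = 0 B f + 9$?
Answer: $10656$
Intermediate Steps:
$x{\left(B,f \right)} = 9$ ($x{\left(B,f \right)} = 0 f + 9 = 0 + 9 = 9$)
$x{\left(1,9 \right)} 1184 = 9 \cdot 1184 = 10656$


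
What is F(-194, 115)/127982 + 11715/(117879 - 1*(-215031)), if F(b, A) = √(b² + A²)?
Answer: 781/22194 + √50861/127982 ≈ 0.036952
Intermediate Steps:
F(b, A) = √(A² + b²)
F(-194, 115)/127982 + 11715/(117879 - 1*(-215031)) = √(115² + (-194)²)/127982 + 11715/(117879 - 1*(-215031)) = √(13225 + 37636)*(1/127982) + 11715/(117879 + 215031) = √50861*(1/127982) + 11715/332910 = √50861/127982 + 11715*(1/332910) = √50861/127982 + 781/22194 = 781/22194 + √50861/127982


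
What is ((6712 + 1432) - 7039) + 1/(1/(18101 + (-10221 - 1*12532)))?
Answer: -3547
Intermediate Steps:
((6712 + 1432) - 7039) + 1/(1/(18101 + (-10221 - 1*12532))) = (8144 - 7039) + 1/(1/(18101 + (-10221 - 12532))) = 1105 + 1/(1/(18101 - 22753)) = 1105 + 1/(1/(-4652)) = 1105 + 1/(-1/4652) = 1105 - 4652 = -3547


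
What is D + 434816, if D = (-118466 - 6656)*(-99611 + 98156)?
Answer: 182487326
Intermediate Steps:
D = 182052510 (D = -125122*(-1455) = 182052510)
D + 434816 = 182052510 + 434816 = 182487326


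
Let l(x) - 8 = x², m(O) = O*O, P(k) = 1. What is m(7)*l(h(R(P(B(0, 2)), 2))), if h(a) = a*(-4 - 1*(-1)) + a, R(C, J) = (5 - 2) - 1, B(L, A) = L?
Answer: 1176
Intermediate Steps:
R(C, J) = 2 (R(C, J) = 3 - 1 = 2)
h(a) = -2*a (h(a) = a*(-4 + 1) + a = a*(-3) + a = -3*a + a = -2*a)
m(O) = O²
l(x) = 8 + x²
m(7)*l(h(R(P(B(0, 2)), 2))) = 7²*(8 + (-2*2)²) = 49*(8 + (-4)²) = 49*(8 + 16) = 49*24 = 1176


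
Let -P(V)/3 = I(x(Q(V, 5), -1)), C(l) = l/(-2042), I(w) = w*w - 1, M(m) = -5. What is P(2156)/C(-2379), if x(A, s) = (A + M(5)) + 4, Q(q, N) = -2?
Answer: -16336/793 ≈ -20.600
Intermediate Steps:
x(A, s) = -1 + A (x(A, s) = (A - 5) + 4 = (-5 + A) + 4 = -1 + A)
I(w) = -1 + w**2 (I(w) = w**2 - 1 = -1 + w**2)
C(l) = -l/2042 (C(l) = l*(-1/2042) = -l/2042)
P(V) = -24 (P(V) = -3*(-1 + (-1 - 2)**2) = -3*(-1 + (-3)**2) = -3*(-1 + 9) = -3*8 = -24)
P(2156)/C(-2379) = -24/((-1/2042*(-2379))) = -24/2379/2042 = -24*2042/2379 = -16336/793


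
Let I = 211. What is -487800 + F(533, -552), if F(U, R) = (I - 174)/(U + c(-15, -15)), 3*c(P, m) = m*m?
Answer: -296582363/608 ≈ -4.8780e+5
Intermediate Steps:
c(P, m) = m²/3 (c(P, m) = (m*m)/3 = m²/3)
F(U, R) = 37/(75 + U) (F(U, R) = (211 - 174)/(U + (⅓)*(-15)²) = 37/(U + (⅓)*225) = 37/(U + 75) = 37/(75 + U))
-487800 + F(533, -552) = -487800 + 37/(75 + 533) = -487800 + 37/608 = -296582363/608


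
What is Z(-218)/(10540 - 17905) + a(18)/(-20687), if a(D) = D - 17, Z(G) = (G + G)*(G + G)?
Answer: -3932523317/152359755 ≈ -25.811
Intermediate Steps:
Z(G) = 4*G² (Z(G) = (2*G)*(2*G) = 4*G²)
a(D) = -17 + D
Z(-218)/(10540 - 17905) + a(18)/(-20687) = (4*(-218)²)/(10540 - 17905) + (-17 + 18)/(-20687) = (4*47524)/(-7365) + 1*(-1/20687) = 190096*(-1/7365) - 1/20687 = -190096/7365 - 1/20687 = -3932523317/152359755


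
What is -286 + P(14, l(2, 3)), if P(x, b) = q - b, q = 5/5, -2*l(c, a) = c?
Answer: -284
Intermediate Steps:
l(c, a) = -c/2
q = 1 (q = 5*(⅕) = 1)
P(x, b) = 1 - b
-286 + P(14, l(2, 3)) = -286 + (1 - (-1)*2/2) = -286 + (1 - 1*(-1)) = -286 + (1 + 1) = -286 + 2 = -284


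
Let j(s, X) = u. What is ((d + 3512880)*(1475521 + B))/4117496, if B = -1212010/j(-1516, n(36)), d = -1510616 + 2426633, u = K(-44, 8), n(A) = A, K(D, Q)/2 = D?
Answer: 26383716096483/16469984 ≈ 1.6019e+6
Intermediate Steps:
K(D, Q) = 2*D
u = -88 (u = 2*(-44) = -88)
j(s, X) = -88
d = 916017
B = 606005/44 (B = -1212010/(-88) = -1212010*(-1/88) = 606005/44 ≈ 13773.)
((d + 3512880)*(1475521 + B))/4117496 = ((916017 + 3512880)*(1475521 + 606005/44))/4117496 = (4428897*(65528929/44))*(1/4117496) = (26383716096483/4)*(1/4117496) = 26383716096483/16469984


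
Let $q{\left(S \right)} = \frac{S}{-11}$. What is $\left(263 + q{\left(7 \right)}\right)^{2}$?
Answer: $\frac{8328996}{121} \approx 68835.0$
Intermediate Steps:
$q{\left(S \right)} = - \frac{S}{11}$ ($q{\left(S \right)} = S \left(- \frac{1}{11}\right) = - \frac{S}{11}$)
$\left(263 + q{\left(7 \right)}\right)^{2} = \left(263 - \frac{7}{11}\right)^{2} = \left(\frac{2886}{11}\right)^{2} = \frac{8328996}{121}$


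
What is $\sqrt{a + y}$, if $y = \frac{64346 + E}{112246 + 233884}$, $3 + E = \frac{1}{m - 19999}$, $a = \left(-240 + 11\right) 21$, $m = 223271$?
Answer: $\frac{3 i \sqrt{165313797408626281622295}}{17589634340} \approx 69.346 i$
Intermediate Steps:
$a = -4809$ ($a = \left(-229\right) 21 = -4809$)
$E = - \frac{609815}{203272}$ ($E = -3 + \frac{1}{223271 - 19999} = -3 + \frac{1}{203272} = - \frac{609815}{203272} \approx -3.0$)
$y = \frac{13079130297}{70358537360}$ ($y = \frac{64346 - \frac{609815}{203272}}{112246 + 233884} = \frac{13079130297}{203272 \cdot 346130} = \frac{13079130297}{203272} \cdot \frac{1}{346130} = \frac{13079130297}{70358537360} \approx 0.18589$)
$\sqrt{a + y} = \sqrt{-4809 + \frac{13079130297}{70358537360}} = \sqrt{- \frac{338341127033943}{70358537360}} = \frac{3 i \sqrt{165313797408626281622295}}{17589634340}$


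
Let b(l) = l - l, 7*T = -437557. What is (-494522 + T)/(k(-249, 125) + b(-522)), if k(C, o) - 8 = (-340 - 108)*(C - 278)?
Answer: -3899211/1652728 ≈ -2.3593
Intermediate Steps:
T = -437557/7 (T = (⅐)*(-437557) = -437557/7 ≈ -62508.)
k(C, o) = 124552 - 448*C (k(C, o) = 8 + (-340 - 108)*(C - 278) = 8 - 448*(-278 + C) = 8 + (124544 - 448*C) = 124552 - 448*C)
b(l) = 0
(-494522 + T)/(k(-249, 125) + b(-522)) = (-494522 - 437557/7)/((124552 - 448*(-249)) + 0) = -3899211/(7*((124552 + 111552) + 0)) = -3899211/(7*(236104 + 0)) = -3899211/7/236104 = -3899211/7*1/236104 = -3899211/1652728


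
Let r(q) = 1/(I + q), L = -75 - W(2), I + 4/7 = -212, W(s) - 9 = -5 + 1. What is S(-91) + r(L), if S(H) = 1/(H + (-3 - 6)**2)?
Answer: -1059/10240 ≈ -0.10342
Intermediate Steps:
W(s) = 5 (W(s) = 9 + (-5 + 1) = 9 - 4 = 5)
I = -1488/7 (I = -4/7 - 212 = -1488/7 ≈ -212.57)
S(H) = 1/(81 + H) (S(H) = 1/(H + (-9)**2) = 1/(H + 81) = 1/(81 + H))
L = -80 (L = -75 - 1*5 = -75 - 5 = -80)
r(q) = 1/(-1488/7 + q)
S(-91) + r(L) = 1/(81 - 91) + 7/(-1488 + 7*(-80)) = 1/(-10) + 7/(-1488 - 560) = -1/10 + 7/(-2048) = -1/10 + 7*(-1/2048) = -1/10 - 7/2048 = -1059/10240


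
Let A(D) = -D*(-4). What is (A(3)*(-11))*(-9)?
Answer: 1188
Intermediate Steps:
A(D) = 4*D
(A(3)*(-11))*(-9) = ((4*3)*(-11))*(-9) = (12*(-11))*(-9) = -132*(-9) = 1188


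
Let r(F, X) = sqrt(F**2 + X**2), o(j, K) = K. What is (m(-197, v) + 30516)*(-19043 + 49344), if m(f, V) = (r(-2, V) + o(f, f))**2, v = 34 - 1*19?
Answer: 2107555754 - 11938594*sqrt(229) ≈ 1.9269e+9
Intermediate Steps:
v = 15 (v = 34 - 19 = 15)
m(f, V) = (f + sqrt(4 + V**2))**2 (m(f, V) = (sqrt((-2)**2 + V**2) + f)**2 = (sqrt(4 + V**2) + f)**2 = (f + sqrt(4 + V**2))**2)
(m(-197, v) + 30516)*(-19043 + 49344) = ((-197 + sqrt(4 + 15**2))**2 + 30516)*(-19043 + 49344) = ((-197 + sqrt(4 + 225))**2 + 30516)*30301 = ((-197 + sqrt(229))**2 + 30516)*30301 = (30516 + (-197 + sqrt(229))**2)*30301 = 924665316 + 30301*(-197 + sqrt(229))**2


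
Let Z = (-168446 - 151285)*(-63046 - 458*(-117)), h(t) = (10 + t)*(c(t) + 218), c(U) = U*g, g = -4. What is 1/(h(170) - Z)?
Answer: -1/3024738420 ≈ -3.3061e-10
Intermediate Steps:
c(U) = -4*U (c(U) = U*(-4) = -4*U)
h(t) = (10 + t)*(218 - 4*t) (h(t) = (10 + t)*(-4*t + 218) = (10 + t)*(218 - 4*t))
Z = 3024655260 (Z = -319731*(-63046 + 53586) = -319731*(-9460) = 3024655260)
1/(h(170) - Z) = 1/((2180 - 4*170**2 + 178*170) - 1*3024655260) = 1/((2180 - 4*28900 + 30260) - 3024655260) = 1/((2180 - 115600 + 30260) - 3024655260) = 1/(-83160 - 3024655260) = 1/(-3024738420) = -1/3024738420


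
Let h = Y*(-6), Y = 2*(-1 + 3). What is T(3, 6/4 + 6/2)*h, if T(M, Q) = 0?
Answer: 0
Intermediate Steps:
Y = 4 (Y = 2*2 = 4)
h = -24 (h = 4*(-6) = -24)
T(3, 6/4 + 6/2)*h = 0*(-24) = 0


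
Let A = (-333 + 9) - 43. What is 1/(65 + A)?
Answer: -1/302 ≈ -0.0033113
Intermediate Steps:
A = -367 (A = -324 - 43 = -367)
1/(65 + A) = 1/(65 - 367) = 1/(-302) = -1/302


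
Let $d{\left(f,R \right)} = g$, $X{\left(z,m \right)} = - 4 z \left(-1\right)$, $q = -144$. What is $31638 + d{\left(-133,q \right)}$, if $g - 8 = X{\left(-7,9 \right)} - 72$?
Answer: $31546$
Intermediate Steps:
$X{\left(z,m \right)} = 4 z$
$g = -92$ ($g = 8 + \left(4 \left(-7\right) - 72\right) = 8 - 100 = -92$)
$d{\left(f,R \right)} = -92$
$31638 + d{\left(-133,q \right)} = 31638 - 92 = 31546$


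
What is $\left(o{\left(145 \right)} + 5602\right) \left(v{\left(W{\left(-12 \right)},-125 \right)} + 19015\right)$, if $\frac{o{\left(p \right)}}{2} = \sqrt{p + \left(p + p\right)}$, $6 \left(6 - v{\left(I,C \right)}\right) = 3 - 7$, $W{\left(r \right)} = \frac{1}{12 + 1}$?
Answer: $\frac{319678130}{3} + \frac{114130 \sqrt{435}}{3} \approx 1.0735 \cdot 10^{8}$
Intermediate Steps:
$W{\left(r \right)} = \frac{1}{13}$
$v{\left(I,C \right)} = \frac{20}{3}$ ($v{\left(I,C \right)} = 6 - \frac{3 - 7}{6} = 6 - - \frac{2}{3} = 6 + \frac{2}{3} = \frac{20}{3}$)
$o{\left(p \right)} = 2 \sqrt{3} \sqrt{p}$ ($o{\left(p \right)} = 2 \sqrt{p + \left(p + p\right)} = 2 \sqrt{p + 2 p} = 2 \sqrt{3 p} = 2 \sqrt{3} \sqrt{p}$)
$\left(o{\left(145 \right)} + 5602\right) \left(v{\left(W{\left(-12 \right)},-125 \right)} + 19015\right) = \left(2 \sqrt{3} \sqrt{145} + 5602\right) \left(\frac{20}{3} + 19015\right) = \left(2 \sqrt{435} + 5602\right) \frac{57065}{3} = \left(5602 + 2 \sqrt{435}\right) \frac{57065}{3} = \frac{319678130}{3} + \frac{114130 \sqrt{435}}{3}$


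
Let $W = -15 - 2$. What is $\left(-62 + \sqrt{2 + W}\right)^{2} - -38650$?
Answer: $42479 - 124 i \sqrt{15} \approx 42479.0 - 480.25 i$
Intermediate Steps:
$W = -17$
$\left(-62 + \sqrt{2 + W}\right)^{2} - -38650 = \left(-62 + \sqrt{2 - 17}\right)^{2} - -38650 = \left(-62 + \sqrt{-15}\right)^{2} + 38650 = \left(-62 + i \sqrt{15}\right)^{2} + 38650 = 38650 + \left(-62 + i \sqrt{15}\right)^{2}$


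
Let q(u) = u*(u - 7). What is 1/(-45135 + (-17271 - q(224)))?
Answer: -1/111014 ≈ -9.0079e-6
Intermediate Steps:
q(u) = u*(-7 + u)
1/(-45135 + (-17271 - q(224))) = 1/(-45135 + (-17271 - 224*(-7 + 224))) = 1/(-45135 + (-17271 - 224*217)) = 1/(-45135 + (-17271 - 1*48608)) = 1/(-45135 + (-17271 - 48608)) = 1/(-45135 - 65879) = 1/(-111014) = -1/111014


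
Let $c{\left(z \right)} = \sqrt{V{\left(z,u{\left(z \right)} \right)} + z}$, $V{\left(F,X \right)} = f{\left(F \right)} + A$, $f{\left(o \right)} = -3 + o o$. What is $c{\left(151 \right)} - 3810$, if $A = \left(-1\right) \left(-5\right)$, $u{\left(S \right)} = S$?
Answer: $-3810 + \sqrt{22954} \approx -3658.5$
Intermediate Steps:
$f{\left(o \right)} = -3 + o^{2}$
$A = 5$
$V{\left(F,X \right)} = 2 + F^{2}$ ($V{\left(F,X \right)} = \left(-3 + F^{2}\right) + 5 = 2 + F^{2}$)
$c{\left(z \right)} = \sqrt{2 + z + z^{2}}$ ($c{\left(z \right)} = \sqrt{\left(2 + z^{2}\right) + z} = \sqrt{2 + z + z^{2}}$)
$c{\left(151 \right)} - 3810 = \sqrt{2 + 151 + 151^{2}} - 3810 = \sqrt{2 + 151 + 22801} - 3810 = \sqrt{22954} - 3810 = -3810 + \sqrt{22954}$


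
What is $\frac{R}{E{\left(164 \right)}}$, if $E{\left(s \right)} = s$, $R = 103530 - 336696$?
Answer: $- \frac{116583}{82} \approx -1421.7$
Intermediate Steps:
$R = -233166$
$\frac{R}{E{\left(164 \right)}} = - \frac{233166}{164} = \left(-233166\right) \frac{1}{164} = - \frac{116583}{82}$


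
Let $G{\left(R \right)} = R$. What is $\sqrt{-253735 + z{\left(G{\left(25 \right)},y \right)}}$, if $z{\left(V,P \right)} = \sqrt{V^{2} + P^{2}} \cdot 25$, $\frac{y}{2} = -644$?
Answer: $\sqrt{-253735 + 25 \sqrt{1659569}} \approx 470.67 i$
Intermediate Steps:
$y = -1288$ ($y = 2 \left(-644\right) = -1288$)
$z{\left(V,P \right)} = 25 \sqrt{P^{2} + V^{2}}$ ($z{\left(V,P \right)} = \sqrt{P^{2} + V^{2}} \cdot 25 = 25 \sqrt{P^{2} + V^{2}}$)
$\sqrt{-253735 + z{\left(G{\left(25 \right)},y \right)}} = \sqrt{-253735 + 25 \sqrt{\left(-1288\right)^{2} + 25^{2}}} = \sqrt{-253735 + 25 \sqrt{1658944 + 625}} = \sqrt{-253735 + 25 \sqrt{1659569}}$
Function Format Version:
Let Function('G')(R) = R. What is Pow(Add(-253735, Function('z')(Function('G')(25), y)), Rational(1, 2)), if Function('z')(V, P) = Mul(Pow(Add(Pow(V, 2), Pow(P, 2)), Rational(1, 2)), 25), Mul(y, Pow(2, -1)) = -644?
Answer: Pow(Add(-253735, Mul(25, Pow(1659569, Rational(1, 2)))), Rational(1, 2)) ≈ Mul(470.67, I)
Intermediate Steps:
y = -1288 (y = Mul(2, -644) = -1288)
Function('z')(V, P) = Mul(25, Pow(Add(Pow(P, 2), Pow(V, 2)), Rational(1, 2))) (Function('z')(V, P) = Mul(Pow(Add(Pow(P, 2), Pow(V, 2)), Rational(1, 2)), 25) = Mul(25, Pow(Add(Pow(P, 2), Pow(V, 2)), Rational(1, 2))))
Pow(Add(-253735, Function('z')(Function('G')(25), y)), Rational(1, 2)) = Pow(Add(-253735, Mul(25, Pow(Add(Pow(-1288, 2), Pow(25, 2)), Rational(1, 2)))), Rational(1, 2)) = Pow(Add(-253735, Mul(25, Pow(Add(1658944, 625), Rational(1, 2)))), Rational(1, 2)) = Pow(Add(-253735, Mul(25, Pow(1659569, Rational(1, 2)))), Rational(1, 2))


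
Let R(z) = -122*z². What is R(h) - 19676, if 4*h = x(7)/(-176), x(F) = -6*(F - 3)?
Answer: -76186021/3872 ≈ -19676.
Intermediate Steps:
x(F) = 18 - 6*F (x(F) = -6*(-3 + F) = 18 - 6*F)
h = 3/88 (h = ((18 - 6*7)/(-176))/4 = ((18 - 42)*(-1/176))/4 = (-24*(-1/176))/4 = (¼)*(3/22) = 3/88 ≈ 0.034091)
R(h) - 19676 = -122*(3/88)² - 19676 = -122*9/7744 - 19676 = -549/3872 - 19676 = -76186021/3872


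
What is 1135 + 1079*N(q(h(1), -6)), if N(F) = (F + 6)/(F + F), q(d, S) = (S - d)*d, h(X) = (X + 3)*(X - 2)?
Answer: 16633/8 ≈ 2079.1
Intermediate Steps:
h(X) = (-2 + X)*(3 + X) (h(X) = (3 + X)*(-2 + X) = (-2 + X)*(3 + X))
q(d, S) = d*(S - d)
N(F) = (6 + F)/(2*F) (N(F) = (6 + F)/((2*F)) = (6 + F)*(1/(2*F)) = (6 + F)/(2*F))
1135 + 1079*N(q(h(1), -6)) = 1135 + 1079*((6 + (-6 + 1 + 1²)*(-6 - (-6 + 1 + 1²)))/(2*(((-6 + 1 + 1²)*(-6 - (-6 + 1 + 1²)))))) = 1135 + 1079*((6 + (-6 + 1 + 1)*(-6 - (-6 + 1 + 1)))/(2*(((-6 + 1 + 1)*(-6 - (-6 + 1 + 1)))))) = 1135 + 1079*((6 - 4*(-6 - 1*(-4)))/(2*((-4*(-6 - 1*(-4)))))) = 1135 + 1079*((6 - 4*(-6 + 4))/(2*((-4*(-6 + 4))))) = 1135 + 1079*((6 - 4*(-2))/(2*((-4*(-2))))) = 1135 + 1079*((½)*(6 + 8)/8) = 1135 + 1079*((½)*(⅛)*14) = 1135 + 1079*(7/8) = 1135 + 7553/8 = 16633/8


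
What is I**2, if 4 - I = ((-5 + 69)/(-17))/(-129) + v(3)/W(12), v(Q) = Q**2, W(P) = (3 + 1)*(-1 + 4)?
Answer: 798232009/76947984 ≈ 10.374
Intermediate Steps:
W(P) = 12 (W(P) = 4*3 = 12)
I = 28253/8772 (I = 4 - (((-5 + 69)/(-17))/(-129) + 3**2/12) = 4 - ((64*(-1/17))*(-1/129) + 9*(1/12)) = 4 - (-64/17*(-1/129) + 3/4) = 4 - (64/2193 + 3/4) = 4 - 1*6835/8772 = 4 - 6835/8772 = 28253/8772 ≈ 3.2208)
I**2 = (28253/8772)**2 = 798232009/76947984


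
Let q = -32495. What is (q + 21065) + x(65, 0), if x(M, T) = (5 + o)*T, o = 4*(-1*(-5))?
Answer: -11430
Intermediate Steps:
o = 20 (o = 4*5 = 20)
x(M, T) = 25*T (x(M, T) = (5 + 20)*T = 25*T)
(q + 21065) + x(65, 0) = (-32495 + 21065) + 25*0 = -11430 + 0 = -11430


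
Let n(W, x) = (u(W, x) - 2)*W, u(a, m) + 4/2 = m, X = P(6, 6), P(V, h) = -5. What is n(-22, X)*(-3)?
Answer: -594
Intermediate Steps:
X = -5
u(a, m) = -2 + m
n(W, x) = W*(-4 + x) (n(W, x) = ((-2 + x) - 2)*W = (-4 + x)*W = W*(-4 + x))
n(-22, X)*(-3) = -22*(-4 - 5)*(-3) = -22*(-9)*(-3) = 198*(-3) = -594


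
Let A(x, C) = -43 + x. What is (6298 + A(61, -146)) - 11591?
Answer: -5275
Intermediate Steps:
(6298 + A(61, -146)) - 11591 = (6298 + (-43 + 61)) - 11591 = (6298 + 18) - 11591 = 6316 - 11591 = -5275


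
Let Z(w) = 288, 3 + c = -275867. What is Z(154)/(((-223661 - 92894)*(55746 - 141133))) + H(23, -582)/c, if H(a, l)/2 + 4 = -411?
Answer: 2243471533211/745667831402795 ≈ 0.0030087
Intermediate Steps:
c = -275870 (c = -3 - 275867 = -275870)
H(a, l) = -830 (H(a, l) = -8 + 2*(-411) = -8 - 822 = -830)
Z(154)/(((-223661 - 92894)*(55746 - 141133))) + H(23, -582)/c = 288/(((-223661 - 92894)*(55746 - 141133))) - 830/(-275870) = 288/((-316555*(-85387))) - 830*(-1/275870) = 288/27029681785 + 83/27587 = 2243471533211/745667831402795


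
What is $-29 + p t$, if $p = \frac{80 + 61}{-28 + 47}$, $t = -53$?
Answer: $- \frac{8024}{19} \approx -422.32$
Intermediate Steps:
$p = \frac{141}{19} \approx 7.4211$
$-29 + p t = -29 + \frac{141}{19} \left(-53\right) = -29 - \frac{7473}{19} = - \frac{8024}{19}$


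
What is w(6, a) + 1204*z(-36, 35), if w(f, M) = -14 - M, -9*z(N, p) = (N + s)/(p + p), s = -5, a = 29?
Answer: 1591/45 ≈ 35.356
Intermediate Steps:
z(N, p) = -(-5 + N)/(18*p) (z(N, p) = -(N - 5)/(9*(p + p)) = -(-5 + N)/(9*(2*p)) = -(-5 + N)*1/(2*p)/9 = -(-5 + N)/(18*p))
w(6, a) + 1204*z(-36, 35) = (-14 - 1*29) + 1204*((1/18)*(5 - 1*(-36))/35) = (-14 - 29) + 1204*((1/18)*(1/35)*(5 + 36)) = -43 + 1204*((1/18)*(1/35)*41) = -43 + 1204*(41/630) = -43 + 3526/45 = 1591/45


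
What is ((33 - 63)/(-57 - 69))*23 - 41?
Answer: -746/21 ≈ -35.524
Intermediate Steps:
((33 - 63)/(-57 - 69))*23 - 41 = -30/(-126)*23 - 41 = -30*(-1/126)*23 - 41 = (5/21)*23 - 41 = 115/21 - 41 = -746/21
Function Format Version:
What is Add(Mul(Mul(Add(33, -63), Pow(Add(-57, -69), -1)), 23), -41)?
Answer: Rational(-746, 21) ≈ -35.524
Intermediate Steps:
Add(Mul(Mul(Add(33, -63), Pow(Add(-57, -69), -1)), 23), -41) = Add(Mul(Mul(-30, Pow(-126, -1)), 23), -41) = Add(Mul(Mul(-30, Rational(-1, 126)), 23), -41) = Add(Mul(Rational(5, 21), 23), -41) = Add(Rational(115, 21), -41) = Rational(-746, 21)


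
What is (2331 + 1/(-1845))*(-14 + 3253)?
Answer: 339754826/45 ≈ 7.5501e+6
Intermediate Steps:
(2331 + 1/(-1845))*(-14 + 3253) = (2331 - 1/1845)*3239 = (4300694/1845)*3239 = 339754826/45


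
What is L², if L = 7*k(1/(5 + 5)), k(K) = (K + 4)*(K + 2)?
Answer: 36324729/10000 ≈ 3632.5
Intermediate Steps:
k(K) = (2 + K)*(4 + K) (k(K) = (4 + K)*(2 + K) = (2 + K)*(4 + K))
L = 6027/100 (L = 7*(8 + (1/(5 + 5))² + 6/(5 + 5)) = 7*(8 + (1/10)² + 6/10) = 7*(8 + (⅒)² + 6*(⅒)) = 7*(8 + 1/100 + ⅗) = 7*(861/100) = 6027/100 ≈ 60.270)
L² = (6027/100)² = 36324729/10000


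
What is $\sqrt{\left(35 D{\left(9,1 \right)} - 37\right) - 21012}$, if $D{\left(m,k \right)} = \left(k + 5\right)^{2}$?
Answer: $i \sqrt{19789} \approx 140.67 i$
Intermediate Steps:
$D{\left(m,k \right)} = \left(5 + k\right)^{2}$
$\sqrt{\left(35 D{\left(9,1 \right)} - 37\right) - 21012} = \sqrt{\left(35 \left(5 + 1\right)^{2} - 37\right) - 21012} = \sqrt{\left(35 \cdot 6^{2} - 37\right) - 21012} = \sqrt{\left(35 \cdot 36 - 37\right) - 21012} = \sqrt{\left(1260 - 37\right) - 21012} = \sqrt{1223 - 21012} = \sqrt{-19789} = i \sqrt{19789}$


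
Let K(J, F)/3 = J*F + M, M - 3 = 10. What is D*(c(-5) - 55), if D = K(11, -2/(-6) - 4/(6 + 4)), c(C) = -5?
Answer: -2208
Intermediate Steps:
M = 13 (M = 3 + 10 = 13)
K(J, F) = 39 + 3*F*J (K(J, F) = 3*(J*F + 13) = 3*(F*J + 13) = 3*(13 + F*J) = 39 + 3*F*J)
D = 184/5 (D = 39 + 3*(-2/(-6) - 4/(6 + 4))*11 = 39 + 3*(-2*(-⅙) - 4/10)*11 = 39 + 3*(⅓ - 4*⅒)*11 = 39 + 3*(⅓ - ⅖)*11 = 39 + 3*(-1/15)*11 = 39 - 11/5 = 184/5 ≈ 36.800)
D*(c(-5) - 55) = 184*(-5 - 55)/5 = (184/5)*(-60) = -2208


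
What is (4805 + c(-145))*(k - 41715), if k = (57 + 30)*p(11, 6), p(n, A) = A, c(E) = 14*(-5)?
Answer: -195048855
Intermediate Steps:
c(E) = -70
k = 522 (k = (57 + 30)*6 = 87*6 = 522)
(4805 + c(-145))*(k - 41715) = (4805 - 70)*(522 - 41715) = 4735*(-41193) = -195048855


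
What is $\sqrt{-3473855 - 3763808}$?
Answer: $i \sqrt{7237663} \approx 2690.3 i$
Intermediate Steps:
$\sqrt{-3473855 - 3763808} = \sqrt{-7237663} = i \sqrt{7237663}$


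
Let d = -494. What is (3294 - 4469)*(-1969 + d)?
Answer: 2894025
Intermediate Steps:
(3294 - 4469)*(-1969 + d) = (3294 - 4469)*(-1969 - 494) = -1175*(-2463) = 2894025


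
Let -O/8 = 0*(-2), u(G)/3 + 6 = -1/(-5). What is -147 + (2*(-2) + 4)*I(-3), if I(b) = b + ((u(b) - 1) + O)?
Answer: -147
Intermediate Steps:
u(G) = -87/5 (u(G) = -18 + 3*(-1/(-5)) = -18 + 3*(-1*(-⅕)) = -18 + 3*(⅕) = -18 + ⅗ = -87/5)
O = 0 (O = -0*(-2) = -8*0 = 0)
I(b) = -92/5 + b (I(b) = b + ((-87/5 - 1) + 0) = b + (-92/5 + 0) = b - 92/5 = -92/5 + b)
-147 + (2*(-2) + 4)*I(-3) = -147 + (2*(-2) + 4)*(-92/5 - 3) = -147 + (-4 + 4)*(-107/5) = -147 + 0*(-107/5) = -147 + 0 = -147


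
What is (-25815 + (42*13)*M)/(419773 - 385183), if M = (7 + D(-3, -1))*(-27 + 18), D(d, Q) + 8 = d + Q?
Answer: -83/2306 ≈ -0.035993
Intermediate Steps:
D(d, Q) = -8 + Q + d (D(d, Q) = -8 + (d + Q) = -8 + (Q + d) = -8 + Q + d)
M = 45 (M = (7 + (-8 - 1 - 3))*(-27 + 18) = (7 - 12)*(-9) = -5*(-9) = 45)
(-25815 + (42*13)*M)/(419773 - 385183) = (-25815 + (42*13)*45)/(419773 - 385183) = (-25815 + 546*45)/34590 = (-25815 + 24570)*(1/34590) = -1245*1/34590 = -83/2306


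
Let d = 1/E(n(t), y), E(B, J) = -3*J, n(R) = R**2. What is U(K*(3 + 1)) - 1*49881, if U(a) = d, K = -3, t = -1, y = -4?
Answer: -598571/12 ≈ -49881.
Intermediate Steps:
d = 1/12 (d = 1/(-3*(-4)) = 1/12 ≈ 0.083333)
U(a) = 1/12
U(K*(3 + 1)) - 1*49881 = 1/12 - 1*49881 = 1/12 - 49881 = -598571/12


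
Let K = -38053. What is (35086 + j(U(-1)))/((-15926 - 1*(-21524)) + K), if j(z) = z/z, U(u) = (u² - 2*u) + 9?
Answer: -35087/32455 ≈ -1.0811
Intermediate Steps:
U(u) = 9 + u² - 2*u
j(z) = 1
(35086 + j(U(-1)))/((-15926 - 1*(-21524)) + K) = (35086 + 1)/((-15926 - 1*(-21524)) - 38053) = 35087/((-15926 + 21524) - 38053) = 35087/(5598 - 38053) = 35087/(-32455) = 35087*(-1/32455) = -35087/32455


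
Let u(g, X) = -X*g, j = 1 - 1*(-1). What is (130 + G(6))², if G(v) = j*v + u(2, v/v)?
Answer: 19600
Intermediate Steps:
j = 2 (j = 1 + 1 = 2)
u(g, X) = -X*g
G(v) = -2 + 2*v (G(v) = 2*v - 1*v/v*2 = 2*v - 1*1*2 = 2*v - 2 = -2 + 2*v)
(130 + G(6))² = (130 + (-2 + 2*6))² = (130 + (-2 + 12))² = (130 + 10)² = 140² = 19600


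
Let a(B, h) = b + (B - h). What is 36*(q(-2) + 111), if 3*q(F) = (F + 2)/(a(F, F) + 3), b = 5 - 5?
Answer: 3996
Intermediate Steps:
b = 0
a(B, h) = B - h (a(B, h) = 0 + (B - h) = B - h)
q(F) = 2/9 + F/9 (q(F) = ((F + 2)/((F - F) + 3))/3 = ((2 + F)/(0 + 3))/3 = ((2 + F)/3)/3 = ((2 + F)*(⅓))/3 = (⅔ + F/3)/3 = 2/9 + F/9)
36*(q(-2) + 111) = 36*((2/9 + (⅑)*(-2)) + 111) = 36*((2/9 - 2/9) + 111) = 36*(0 + 111) = 36*111 = 3996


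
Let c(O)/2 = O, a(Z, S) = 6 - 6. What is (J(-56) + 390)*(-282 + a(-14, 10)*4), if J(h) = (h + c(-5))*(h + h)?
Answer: -2194524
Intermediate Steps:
a(Z, S) = 0
c(O) = 2*O
J(h) = 2*h*(-10 + h) (J(h) = (h + 2*(-5))*(h + h) = (h - 10)*(2*h) = (-10 + h)*(2*h) = 2*h*(-10 + h))
(J(-56) + 390)*(-282 + a(-14, 10)*4) = (2*(-56)*(-10 - 56) + 390)*(-282 + 0*4) = (2*(-56)*(-66) + 390)*(-282 + 0) = (7392 + 390)*(-282) = 7782*(-282) = -2194524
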